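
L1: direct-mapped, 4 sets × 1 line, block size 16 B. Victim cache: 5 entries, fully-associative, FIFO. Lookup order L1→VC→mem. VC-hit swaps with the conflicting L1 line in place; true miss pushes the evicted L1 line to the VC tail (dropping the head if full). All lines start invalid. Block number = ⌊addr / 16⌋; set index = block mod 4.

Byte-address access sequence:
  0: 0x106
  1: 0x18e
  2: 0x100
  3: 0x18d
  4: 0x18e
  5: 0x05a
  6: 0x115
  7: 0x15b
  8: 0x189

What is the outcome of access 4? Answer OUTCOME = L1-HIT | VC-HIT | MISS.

  [0] addr=0x106 blk=16 s=0: MISS | VC []
  [1] addr=0x18e blk=24 s=0: MISS | VC [16]
  [2] addr=0x100 blk=16 s=0: VC-HIT | VC [24]
  [3] addr=0x18d blk=24 s=0: VC-HIT | VC [16]
  [4] addr=0x18e blk=24 s=0: L1-HIT | VC [16]
  [5] addr=0x5a blk=5 s=1: MISS | VC [16]
  [6] addr=0x115 blk=17 s=1: MISS | VC [16, 5]
  [7] addr=0x15b blk=21 s=1: MISS | VC [16, 5, 17]
  [8] addr=0x189 blk=24 s=0: L1-HIT | VC [16, 5, 17]

OUTCOME = L1-HIT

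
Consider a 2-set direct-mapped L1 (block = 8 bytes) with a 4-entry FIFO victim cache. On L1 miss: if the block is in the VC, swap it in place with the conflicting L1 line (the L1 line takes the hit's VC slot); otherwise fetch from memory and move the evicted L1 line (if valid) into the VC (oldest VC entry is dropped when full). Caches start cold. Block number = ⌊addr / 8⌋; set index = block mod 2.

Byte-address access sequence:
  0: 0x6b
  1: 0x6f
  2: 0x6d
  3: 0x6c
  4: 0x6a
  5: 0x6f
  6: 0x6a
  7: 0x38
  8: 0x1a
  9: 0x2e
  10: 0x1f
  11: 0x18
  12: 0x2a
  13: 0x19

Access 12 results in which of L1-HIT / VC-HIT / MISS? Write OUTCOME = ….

0: 0x6b (blk 13, set 1) → MISS  vc=[]
1: 0x6f (blk 13, set 1) → L1-HIT  vc=[]
2: 0x6d (blk 13, set 1) → L1-HIT  vc=[]
3: 0x6c (blk 13, set 1) → L1-HIT  vc=[]
4: 0x6a (blk 13, set 1) → L1-HIT  vc=[]
5: 0x6f (blk 13, set 1) → L1-HIT  vc=[]
6: 0x6a (blk 13, set 1) → L1-HIT  vc=[]
7: 0x38 (blk 7, set 1) → MISS  vc=[13]
8: 0x1a (blk 3, set 1) → MISS  vc=[13, 7]
9: 0x2e (blk 5, set 1) → MISS  vc=[13, 7, 3]
10: 0x1f (blk 3, set 1) → VC-HIT  vc=[13, 7, 5]
11: 0x18 (blk 3, set 1) → L1-HIT  vc=[13, 7, 5]
12: 0x2a (blk 5, set 1) → VC-HIT  vc=[13, 7, 3]
13: 0x19 (blk 3, set 1) → VC-HIT  vc=[13, 7, 5]

OUTCOME = VC-HIT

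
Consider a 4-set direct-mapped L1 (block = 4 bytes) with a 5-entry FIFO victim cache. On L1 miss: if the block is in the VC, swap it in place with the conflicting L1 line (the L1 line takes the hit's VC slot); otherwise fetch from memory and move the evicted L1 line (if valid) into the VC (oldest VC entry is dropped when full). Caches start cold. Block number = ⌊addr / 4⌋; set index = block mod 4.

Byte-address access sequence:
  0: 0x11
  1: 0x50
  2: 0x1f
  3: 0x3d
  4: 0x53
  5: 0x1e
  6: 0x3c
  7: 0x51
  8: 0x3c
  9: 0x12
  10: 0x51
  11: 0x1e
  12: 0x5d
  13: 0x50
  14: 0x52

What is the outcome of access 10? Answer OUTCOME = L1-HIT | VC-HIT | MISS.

  [0] addr=0x11 blk=4 s=0: MISS | VC []
  [1] addr=0x50 blk=20 s=0: MISS | VC [4]
  [2] addr=0x1f blk=7 s=3: MISS | VC [4]
  [3] addr=0x3d blk=15 s=3: MISS | VC [4, 7]
  [4] addr=0x53 blk=20 s=0: L1-HIT | VC [4, 7]
  [5] addr=0x1e blk=7 s=3: VC-HIT | VC [4, 15]
  [6] addr=0x3c blk=15 s=3: VC-HIT | VC [4, 7]
  [7] addr=0x51 blk=20 s=0: L1-HIT | VC [4, 7]
  [8] addr=0x3c blk=15 s=3: L1-HIT | VC [4, 7]
  [9] addr=0x12 blk=4 s=0: VC-HIT | VC [20, 7]
  [10] addr=0x51 blk=20 s=0: VC-HIT | VC [4, 7]
  [11] addr=0x1e blk=7 s=3: VC-HIT | VC [4, 15]
  [12] addr=0x5d blk=23 s=3: MISS | VC [4, 15, 7]
  [13] addr=0x50 blk=20 s=0: L1-HIT | VC [4, 15, 7]
  [14] addr=0x52 blk=20 s=0: L1-HIT | VC [4, 15, 7]

OUTCOME = VC-HIT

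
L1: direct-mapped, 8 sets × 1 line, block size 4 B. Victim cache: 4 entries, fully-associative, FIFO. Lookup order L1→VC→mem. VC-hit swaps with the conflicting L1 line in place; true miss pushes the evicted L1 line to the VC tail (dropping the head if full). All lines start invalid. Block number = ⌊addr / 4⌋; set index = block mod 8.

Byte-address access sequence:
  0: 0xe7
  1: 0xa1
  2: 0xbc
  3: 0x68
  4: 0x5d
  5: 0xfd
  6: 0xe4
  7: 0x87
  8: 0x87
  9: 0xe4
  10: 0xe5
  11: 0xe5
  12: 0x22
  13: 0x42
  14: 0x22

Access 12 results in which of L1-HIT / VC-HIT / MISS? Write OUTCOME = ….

  [0] addr=0xe7 blk=57 s=1: MISS | VC []
  [1] addr=0xa1 blk=40 s=0: MISS | VC []
  [2] addr=0xbc blk=47 s=7: MISS | VC []
  [3] addr=0x68 blk=26 s=2: MISS | VC []
  [4] addr=0x5d blk=23 s=7: MISS | VC [47]
  [5] addr=0xfd blk=63 s=7: MISS | VC [47, 23]
  [6] addr=0xe4 blk=57 s=1: L1-HIT | VC [47, 23]
  [7] addr=0x87 blk=33 s=1: MISS | VC [47, 23, 57]
  [8] addr=0x87 blk=33 s=1: L1-HIT | VC [47, 23, 57]
  [9] addr=0xe4 blk=57 s=1: VC-HIT | VC [47, 23, 33]
  [10] addr=0xe5 blk=57 s=1: L1-HIT | VC [47, 23, 33]
  [11] addr=0xe5 blk=57 s=1: L1-HIT | VC [47, 23, 33]
  [12] addr=0x22 blk=8 s=0: MISS | VC [47, 23, 33, 40]
  [13] addr=0x42 blk=16 s=0: MISS | VC [23, 33, 40, 8]
  [14] addr=0x22 blk=8 s=0: VC-HIT | VC [23, 33, 40, 16]

OUTCOME = MISS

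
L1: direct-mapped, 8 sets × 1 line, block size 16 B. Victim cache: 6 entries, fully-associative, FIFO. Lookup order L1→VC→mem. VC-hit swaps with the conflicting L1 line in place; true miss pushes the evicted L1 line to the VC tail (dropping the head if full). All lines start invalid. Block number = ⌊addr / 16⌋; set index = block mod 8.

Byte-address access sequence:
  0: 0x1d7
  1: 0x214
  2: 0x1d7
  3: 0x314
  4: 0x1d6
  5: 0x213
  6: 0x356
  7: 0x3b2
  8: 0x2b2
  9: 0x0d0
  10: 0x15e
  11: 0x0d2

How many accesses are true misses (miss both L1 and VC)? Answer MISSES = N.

0: 0x1d7 (blk 29, set 5) → MISS  vc=[]
1: 0x214 (blk 33, set 1) → MISS  vc=[]
2: 0x1d7 (blk 29, set 5) → L1-HIT  vc=[]
3: 0x314 (blk 49, set 1) → MISS  vc=[33]
4: 0x1d6 (blk 29, set 5) → L1-HIT  vc=[33]
5: 0x213 (blk 33, set 1) → VC-HIT  vc=[49]
6: 0x356 (blk 53, set 5) → MISS  vc=[49, 29]
7: 0x3b2 (blk 59, set 3) → MISS  vc=[49, 29]
8: 0x2b2 (blk 43, set 3) → MISS  vc=[49, 29, 59]
9: 0xd0 (blk 13, set 5) → MISS  vc=[49, 29, 59, 53]
10: 0x15e (blk 21, set 5) → MISS  vc=[49, 29, 59, 53, 13]
11: 0xd2 (blk 13, set 5) → VC-HIT  vc=[49, 29, 59, 53, 21]

MISSES = 8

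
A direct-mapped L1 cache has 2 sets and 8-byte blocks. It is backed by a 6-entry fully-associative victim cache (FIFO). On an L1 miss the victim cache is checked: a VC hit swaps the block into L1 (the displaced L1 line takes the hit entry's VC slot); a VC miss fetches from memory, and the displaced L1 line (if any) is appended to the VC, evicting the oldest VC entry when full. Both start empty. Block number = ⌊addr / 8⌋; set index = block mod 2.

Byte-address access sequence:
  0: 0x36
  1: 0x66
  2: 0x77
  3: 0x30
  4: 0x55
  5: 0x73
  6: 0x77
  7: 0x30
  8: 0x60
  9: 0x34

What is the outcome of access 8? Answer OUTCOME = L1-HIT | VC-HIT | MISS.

OUTCOME = VC-HIT

  [0] addr=0x36 blk=6 s=0: MISS | VC []
  [1] addr=0x66 blk=12 s=0: MISS | VC [6]
  [2] addr=0x77 blk=14 s=0: MISS | VC [6, 12]
  [3] addr=0x30 blk=6 s=0: VC-HIT | VC [14, 12]
  [4] addr=0x55 blk=10 s=0: MISS | VC [14, 12, 6]
  [5] addr=0x73 blk=14 s=0: VC-HIT | VC [10, 12, 6]
  [6] addr=0x77 blk=14 s=0: L1-HIT | VC [10, 12, 6]
  [7] addr=0x30 blk=6 s=0: VC-HIT | VC [10, 12, 14]
  [8] addr=0x60 blk=12 s=0: VC-HIT | VC [10, 6, 14]
  [9] addr=0x34 blk=6 s=0: VC-HIT | VC [10, 12, 14]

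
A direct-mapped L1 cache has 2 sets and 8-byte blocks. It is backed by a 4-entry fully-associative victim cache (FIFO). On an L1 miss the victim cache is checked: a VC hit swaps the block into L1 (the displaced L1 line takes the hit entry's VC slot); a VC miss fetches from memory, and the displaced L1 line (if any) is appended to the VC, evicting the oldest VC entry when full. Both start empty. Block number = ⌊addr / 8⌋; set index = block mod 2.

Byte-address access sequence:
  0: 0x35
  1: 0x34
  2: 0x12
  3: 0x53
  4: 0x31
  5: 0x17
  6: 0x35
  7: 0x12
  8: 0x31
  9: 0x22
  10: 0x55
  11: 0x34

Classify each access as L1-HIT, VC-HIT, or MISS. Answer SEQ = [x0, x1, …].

#0 0x35→b6/s0 MISS; vc=[]
#1 0x34→b6/s0 L1-HIT; vc=[]
#2 0x12→b2/s0 MISS; vc=[6]
#3 0x53→b10/s0 MISS; vc=[6,2]
#4 0x31→b6/s0 VC-HIT; vc=[10,2]
#5 0x17→b2/s0 VC-HIT; vc=[10,6]
#6 0x35→b6/s0 VC-HIT; vc=[10,2]
#7 0x12→b2/s0 VC-HIT; vc=[10,6]
#8 0x31→b6/s0 VC-HIT; vc=[10,2]
#9 0x22→b4/s0 MISS; vc=[10,2,6]
#10 0x55→b10/s0 VC-HIT; vc=[4,2,6]
#11 0x34→b6/s0 VC-HIT; vc=[4,2,10]

SEQ = [MISS, L1-HIT, MISS, MISS, VC-HIT, VC-HIT, VC-HIT, VC-HIT, VC-HIT, MISS, VC-HIT, VC-HIT]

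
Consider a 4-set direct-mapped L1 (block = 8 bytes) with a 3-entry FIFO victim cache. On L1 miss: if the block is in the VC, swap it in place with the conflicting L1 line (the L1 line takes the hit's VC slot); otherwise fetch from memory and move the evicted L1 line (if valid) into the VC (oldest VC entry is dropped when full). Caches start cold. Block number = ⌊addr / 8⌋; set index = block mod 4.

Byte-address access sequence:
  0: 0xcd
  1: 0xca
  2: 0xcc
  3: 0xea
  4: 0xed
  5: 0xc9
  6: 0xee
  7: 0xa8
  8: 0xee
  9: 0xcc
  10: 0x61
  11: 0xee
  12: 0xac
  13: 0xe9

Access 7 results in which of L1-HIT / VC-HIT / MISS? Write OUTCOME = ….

OUTCOME = MISS

  [0] addr=0xcd blk=25 s=1: MISS | VC []
  [1] addr=0xca blk=25 s=1: L1-HIT | VC []
  [2] addr=0xcc blk=25 s=1: L1-HIT | VC []
  [3] addr=0xea blk=29 s=1: MISS | VC [25]
  [4] addr=0xed blk=29 s=1: L1-HIT | VC [25]
  [5] addr=0xc9 blk=25 s=1: VC-HIT | VC [29]
  [6] addr=0xee blk=29 s=1: VC-HIT | VC [25]
  [7] addr=0xa8 blk=21 s=1: MISS | VC [25, 29]
  [8] addr=0xee blk=29 s=1: VC-HIT | VC [25, 21]
  [9] addr=0xcc blk=25 s=1: VC-HIT | VC [29, 21]
  [10] addr=0x61 blk=12 s=0: MISS | VC [29, 21]
  [11] addr=0xee blk=29 s=1: VC-HIT | VC [25, 21]
  [12] addr=0xac blk=21 s=1: VC-HIT | VC [25, 29]
  [13] addr=0xe9 blk=29 s=1: VC-HIT | VC [25, 21]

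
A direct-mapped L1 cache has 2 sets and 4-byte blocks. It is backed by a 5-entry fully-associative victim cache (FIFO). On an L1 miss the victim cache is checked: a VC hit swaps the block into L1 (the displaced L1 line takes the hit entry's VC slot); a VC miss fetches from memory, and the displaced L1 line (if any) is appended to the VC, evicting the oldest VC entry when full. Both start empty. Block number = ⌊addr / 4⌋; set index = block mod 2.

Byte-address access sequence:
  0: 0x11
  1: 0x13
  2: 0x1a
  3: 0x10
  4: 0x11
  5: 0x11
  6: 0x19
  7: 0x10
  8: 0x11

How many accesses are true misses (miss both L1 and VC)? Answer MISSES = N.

0: 0x11 (blk 4, set 0) → MISS  vc=[]
1: 0x13 (blk 4, set 0) → L1-HIT  vc=[]
2: 0x1a (blk 6, set 0) → MISS  vc=[4]
3: 0x10 (blk 4, set 0) → VC-HIT  vc=[6]
4: 0x11 (blk 4, set 0) → L1-HIT  vc=[6]
5: 0x11 (blk 4, set 0) → L1-HIT  vc=[6]
6: 0x19 (blk 6, set 0) → VC-HIT  vc=[4]
7: 0x10 (blk 4, set 0) → VC-HIT  vc=[6]
8: 0x11 (blk 4, set 0) → L1-HIT  vc=[6]

MISSES = 2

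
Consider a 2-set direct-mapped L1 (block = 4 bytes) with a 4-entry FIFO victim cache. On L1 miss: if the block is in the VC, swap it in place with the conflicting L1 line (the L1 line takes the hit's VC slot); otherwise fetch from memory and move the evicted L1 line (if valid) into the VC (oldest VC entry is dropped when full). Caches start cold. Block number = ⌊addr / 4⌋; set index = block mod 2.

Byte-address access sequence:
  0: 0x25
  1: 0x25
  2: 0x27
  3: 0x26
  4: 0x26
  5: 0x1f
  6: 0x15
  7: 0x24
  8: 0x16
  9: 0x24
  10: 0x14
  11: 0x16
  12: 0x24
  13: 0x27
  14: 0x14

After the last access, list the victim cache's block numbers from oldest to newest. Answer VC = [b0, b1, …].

VC = [9, 7]

  [0] addr=0x25 blk=9 s=1: MISS | VC []
  [1] addr=0x25 blk=9 s=1: L1-HIT | VC []
  [2] addr=0x27 blk=9 s=1: L1-HIT | VC []
  [3] addr=0x26 blk=9 s=1: L1-HIT | VC []
  [4] addr=0x26 blk=9 s=1: L1-HIT | VC []
  [5] addr=0x1f blk=7 s=1: MISS | VC [9]
  [6] addr=0x15 blk=5 s=1: MISS | VC [9, 7]
  [7] addr=0x24 blk=9 s=1: VC-HIT | VC [5, 7]
  [8] addr=0x16 blk=5 s=1: VC-HIT | VC [9, 7]
  [9] addr=0x24 blk=9 s=1: VC-HIT | VC [5, 7]
  [10] addr=0x14 blk=5 s=1: VC-HIT | VC [9, 7]
  [11] addr=0x16 blk=5 s=1: L1-HIT | VC [9, 7]
  [12] addr=0x24 blk=9 s=1: VC-HIT | VC [5, 7]
  [13] addr=0x27 blk=9 s=1: L1-HIT | VC [5, 7]
  [14] addr=0x14 blk=5 s=1: VC-HIT | VC [9, 7]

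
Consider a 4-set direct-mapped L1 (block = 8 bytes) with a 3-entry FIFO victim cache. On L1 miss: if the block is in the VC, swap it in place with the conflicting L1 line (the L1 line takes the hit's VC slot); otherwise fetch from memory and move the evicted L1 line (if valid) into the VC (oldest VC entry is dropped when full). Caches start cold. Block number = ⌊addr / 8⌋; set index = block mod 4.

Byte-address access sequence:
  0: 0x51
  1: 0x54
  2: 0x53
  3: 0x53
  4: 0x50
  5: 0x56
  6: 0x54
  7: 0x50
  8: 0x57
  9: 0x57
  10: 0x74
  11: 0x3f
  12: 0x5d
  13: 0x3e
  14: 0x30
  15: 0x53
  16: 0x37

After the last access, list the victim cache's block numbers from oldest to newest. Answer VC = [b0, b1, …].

VC = [10, 11, 14]

  [0] addr=0x51 blk=10 s=2: MISS | VC []
  [1] addr=0x54 blk=10 s=2: L1-HIT | VC []
  [2] addr=0x53 blk=10 s=2: L1-HIT | VC []
  [3] addr=0x53 blk=10 s=2: L1-HIT | VC []
  [4] addr=0x50 blk=10 s=2: L1-HIT | VC []
  [5] addr=0x56 blk=10 s=2: L1-HIT | VC []
  [6] addr=0x54 blk=10 s=2: L1-HIT | VC []
  [7] addr=0x50 blk=10 s=2: L1-HIT | VC []
  [8] addr=0x57 blk=10 s=2: L1-HIT | VC []
  [9] addr=0x57 blk=10 s=2: L1-HIT | VC []
  [10] addr=0x74 blk=14 s=2: MISS | VC [10]
  [11] addr=0x3f blk=7 s=3: MISS | VC [10]
  [12] addr=0x5d blk=11 s=3: MISS | VC [10, 7]
  [13] addr=0x3e blk=7 s=3: VC-HIT | VC [10, 11]
  [14] addr=0x30 blk=6 s=2: MISS | VC [10, 11, 14]
  [15] addr=0x53 blk=10 s=2: VC-HIT | VC [6, 11, 14]
  [16] addr=0x37 blk=6 s=2: VC-HIT | VC [10, 11, 14]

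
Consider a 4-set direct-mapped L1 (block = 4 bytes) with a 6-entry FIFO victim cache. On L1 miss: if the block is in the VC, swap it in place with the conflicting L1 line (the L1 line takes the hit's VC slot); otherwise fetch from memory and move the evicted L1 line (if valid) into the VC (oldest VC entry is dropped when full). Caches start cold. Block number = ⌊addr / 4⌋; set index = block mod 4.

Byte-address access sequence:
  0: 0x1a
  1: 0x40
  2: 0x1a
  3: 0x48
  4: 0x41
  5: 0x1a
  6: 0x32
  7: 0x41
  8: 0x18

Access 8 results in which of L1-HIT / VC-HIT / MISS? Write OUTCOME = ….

OUTCOME = L1-HIT

  [0] addr=0x1a blk=6 s=2: MISS | VC []
  [1] addr=0x40 blk=16 s=0: MISS | VC []
  [2] addr=0x1a blk=6 s=2: L1-HIT | VC []
  [3] addr=0x48 blk=18 s=2: MISS | VC [6]
  [4] addr=0x41 blk=16 s=0: L1-HIT | VC [6]
  [5] addr=0x1a blk=6 s=2: VC-HIT | VC [18]
  [6] addr=0x32 blk=12 s=0: MISS | VC [18, 16]
  [7] addr=0x41 blk=16 s=0: VC-HIT | VC [18, 12]
  [8] addr=0x18 blk=6 s=2: L1-HIT | VC [18, 12]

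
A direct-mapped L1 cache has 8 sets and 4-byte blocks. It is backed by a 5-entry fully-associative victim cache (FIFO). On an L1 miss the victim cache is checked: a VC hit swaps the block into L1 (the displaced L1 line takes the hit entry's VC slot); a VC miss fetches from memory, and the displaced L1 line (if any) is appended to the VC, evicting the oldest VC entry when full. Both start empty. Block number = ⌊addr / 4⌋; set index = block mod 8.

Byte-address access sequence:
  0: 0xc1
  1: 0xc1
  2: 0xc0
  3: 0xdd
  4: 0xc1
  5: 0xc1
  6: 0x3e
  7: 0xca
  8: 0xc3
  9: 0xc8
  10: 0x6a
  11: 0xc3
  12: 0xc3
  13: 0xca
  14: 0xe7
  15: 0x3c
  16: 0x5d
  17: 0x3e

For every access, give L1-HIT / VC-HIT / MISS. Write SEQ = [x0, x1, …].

SEQ = [MISS, L1-HIT, L1-HIT, MISS, L1-HIT, L1-HIT, MISS, MISS, L1-HIT, L1-HIT, MISS, L1-HIT, L1-HIT, VC-HIT, MISS, L1-HIT, MISS, VC-HIT]

  [0] addr=0xc1 blk=48 s=0: MISS | VC []
  [1] addr=0xc1 blk=48 s=0: L1-HIT | VC []
  [2] addr=0xc0 blk=48 s=0: L1-HIT | VC []
  [3] addr=0xdd blk=55 s=7: MISS | VC []
  [4] addr=0xc1 blk=48 s=0: L1-HIT | VC []
  [5] addr=0xc1 blk=48 s=0: L1-HIT | VC []
  [6] addr=0x3e blk=15 s=7: MISS | VC [55]
  [7] addr=0xca blk=50 s=2: MISS | VC [55]
  [8] addr=0xc3 blk=48 s=0: L1-HIT | VC [55]
  [9] addr=0xc8 blk=50 s=2: L1-HIT | VC [55]
  [10] addr=0x6a blk=26 s=2: MISS | VC [55, 50]
  [11] addr=0xc3 blk=48 s=0: L1-HIT | VC [55, 50]
  [12] addr=0xc3 blk=48 s=0: L1-HIT | VC [55, 50]
  [13] addr=0xca blk=50 s=2: VC-HIT | VC [55, 26]
  [14] addr=0xe7 blk=57 s=1: MISS | VC [55, 26]
  [15] addr=0x3c blk=15 s=7: L1-HIT | VC [55, 26]
  [16] addr=0x5d blk=23 s=7: MISS | VC [55, 26, 15]
  [17] addr=0x3e blk=15 s=7: VC-HIT | VC [55, 26, 23]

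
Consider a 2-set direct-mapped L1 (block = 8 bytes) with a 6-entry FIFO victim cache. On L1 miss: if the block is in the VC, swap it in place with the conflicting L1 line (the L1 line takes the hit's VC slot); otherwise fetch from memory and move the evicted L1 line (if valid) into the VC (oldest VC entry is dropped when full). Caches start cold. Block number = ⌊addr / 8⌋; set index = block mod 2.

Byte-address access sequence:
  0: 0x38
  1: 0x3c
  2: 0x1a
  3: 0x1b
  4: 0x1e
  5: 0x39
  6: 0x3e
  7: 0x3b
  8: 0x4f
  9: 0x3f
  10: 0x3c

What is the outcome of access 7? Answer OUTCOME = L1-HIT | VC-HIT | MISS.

  [0] addr=0x38 blk=7 s=1: MISS | VC []
  [1] addr=0x3c blk=7 s=1: L1-HIT | VC []
  [2] addr=0x1a blk=3 s=1: MISS | VC [7]
  [3] addr=0x1b blk=3 s=1: L1-HIT | VC [7]
  [4] addr=0x1e blk=3 s=1: L1-HIT | VC [7]
  [5] addr=0x39 blk=7 s=1: VC-HIT | VC [3]
  [6] addr=0x3e blk=7 s=1: L1-HIT | VC [3]
  [7] addr=0x3b blk=7 s=1: L1-HIT | VC [3]
  [8] addr=0x4f blk=9 s=1: MISS | VC [3, 7]
  [9] addr=0x3f blk=7 s=1: VC-HIT | VC [3, 9]
  [10] addr=0x3c blk=7 s=1: L1-HIT | VC [3, 9]

OUTCOME = L1-HIT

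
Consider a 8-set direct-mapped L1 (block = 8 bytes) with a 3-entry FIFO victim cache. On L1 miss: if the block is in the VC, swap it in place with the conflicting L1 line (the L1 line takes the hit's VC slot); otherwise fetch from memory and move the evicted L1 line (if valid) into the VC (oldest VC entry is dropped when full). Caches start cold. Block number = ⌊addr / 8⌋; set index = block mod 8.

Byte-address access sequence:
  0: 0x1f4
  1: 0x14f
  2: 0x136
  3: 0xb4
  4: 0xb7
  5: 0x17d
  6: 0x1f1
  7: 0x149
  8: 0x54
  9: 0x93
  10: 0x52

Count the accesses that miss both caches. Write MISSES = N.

#0 0x1f4→b62/s6 MISS; vc=[]
#1 0x14f→b41/s1 MISS; vc=[]
#2 0x136→b38/s6 MISS; vc=[62]
#3 0xb4→b22/s6 MISS; vc=[62,38]
#4 0xb7→b22/s6 L1-HIT; vc=[62,38]
#5 0x17d→b47/s7 MISS; vc=[62,38]
#6 0x1f1→b62/s6 VC-HIT; vc=[22,38]
#7 0x149→b41/s1 L1-HIT; vc=[22,38]
#8 0x54→b10/s2 MISS; vc=[22,38]
#9 0x93→b18/s2 MISS; vc=[22,38,10]
#10 0x52→b10/s2 VC-HIT; vc=[22,38,18]

MISSES = 7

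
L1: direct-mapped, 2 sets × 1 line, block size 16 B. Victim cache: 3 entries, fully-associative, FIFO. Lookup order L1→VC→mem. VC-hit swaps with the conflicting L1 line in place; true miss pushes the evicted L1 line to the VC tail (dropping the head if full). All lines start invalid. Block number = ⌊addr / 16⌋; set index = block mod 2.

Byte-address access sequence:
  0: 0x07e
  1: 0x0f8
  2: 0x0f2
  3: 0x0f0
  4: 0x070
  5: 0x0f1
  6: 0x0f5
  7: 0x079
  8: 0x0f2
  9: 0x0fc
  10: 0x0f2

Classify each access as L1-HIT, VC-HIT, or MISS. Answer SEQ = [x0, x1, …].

  [0] addr=0x7e blk=7 s=1: MISS | VC []
  [1] addr=0xf8 blk=15 s=1: MISS | VC [7]
  [2] addr=0xf2 blk=15 s=1: L1-HIT | VC [7]
  [3] addr=0xf0 blk=15 s=1: L1-HIT | VC [7]
  [4] addr=0x70 blk=7 s=1: VC-HIT | VC [15]
  [5] addr=0xf1 blk=15 s=1: VC-HIT | VC [7]
  [6] addr=0xf5 blk=15 s=1: L1-HIT | VC [7]
  [7] addr=0x79 blk=7 s=1: VC-HIT | VC [15]
  [8] addr=0xf2 blk=15 s=1: VC-HIT | VC [7]
  [9] addr=0xfc blk=15 s=1: L1-HIT | VC [7]
  [10] addr=0xf2 blk=15 s=1: L1-HIT | VC [7]

SEQ = [MISS, MISS, L1-HIT, L1-HIT, VC-HIT, VC-HIT, L1-HIT, VC-HIT, VC-HIT, L1-HIT, L1-HIT]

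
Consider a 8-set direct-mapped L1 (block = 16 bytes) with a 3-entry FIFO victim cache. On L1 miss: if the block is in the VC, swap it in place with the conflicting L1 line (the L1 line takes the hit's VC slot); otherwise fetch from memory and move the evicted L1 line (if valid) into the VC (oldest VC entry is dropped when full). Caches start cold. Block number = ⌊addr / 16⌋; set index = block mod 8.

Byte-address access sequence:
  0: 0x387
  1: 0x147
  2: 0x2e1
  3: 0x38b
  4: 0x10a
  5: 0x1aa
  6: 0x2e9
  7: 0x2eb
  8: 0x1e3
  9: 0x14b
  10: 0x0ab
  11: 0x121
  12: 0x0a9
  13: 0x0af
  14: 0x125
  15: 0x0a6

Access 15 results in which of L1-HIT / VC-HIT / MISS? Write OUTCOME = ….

OUTCOME = VC-HIT

0: 0x387 (blk 56, set 0) → MISS  vc=[]
1: 0x147 (blk 20, set 4) → MISS  vc=[]
2: 0x2e1 (blk 46, set 6) → MISS  vc=[]
3: 0x38b (blk 56, set 0) → L1-HIT  vc=[]
4: 0x10a (blk 16, set 0) → MISS  vc=[56]
5: 0x1aa (blk 26, set 2) → MISS  vc=[56]
6: 0x2e9 (blk 46, set 6) → L1-HIT  vc=[56]
7: 0x2eb (blk 46, set 6) → L1-HIT  vc=[56]
8: 0x1e3 (blk 30, set 6) → MISS  vc=[56, 46]
9: 0x14b (blk 20, set 4) → L1-HIT  vc=[56, 46]
10: 0xab (blk 10, set 2) → MISS  vc=[56, 46, 26]
11: 0x121 (blk 18, set 2) → MISS  vc=[46, 26, 10]
12: 0xa9 (blk 10, set 2) → VC-HIT  vc=[46, 26, 18]
13: 0xaf (blk 10, set 2) → L1-HIT  vc=[46, 26, 18]
14: 0x125 (blk 18, set 2) → VC-HIT  vc=[46, 26, 10]
15: 0xa6 (blk 10, set 2) → VC-HIT  vc=[46, 26, 18]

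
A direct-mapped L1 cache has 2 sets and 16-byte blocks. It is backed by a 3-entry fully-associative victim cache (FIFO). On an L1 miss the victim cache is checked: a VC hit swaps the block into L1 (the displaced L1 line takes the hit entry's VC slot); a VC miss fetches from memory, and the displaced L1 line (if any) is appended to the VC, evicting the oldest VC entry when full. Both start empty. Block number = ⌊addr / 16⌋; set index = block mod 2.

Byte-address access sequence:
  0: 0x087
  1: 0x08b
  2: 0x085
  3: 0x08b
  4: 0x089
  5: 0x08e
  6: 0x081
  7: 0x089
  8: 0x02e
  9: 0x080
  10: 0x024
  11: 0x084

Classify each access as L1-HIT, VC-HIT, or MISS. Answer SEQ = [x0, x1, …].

#0 0x87→b8/s0 MISS; vc=[]
#1 0x8b→b8/s0 L1-HIT; vc=[]
#2 0x85→b8/s0 L1-HIT; vc=[]
#3 0x8b→b8/s0 L1-HIT; vc=[]
#4 0x89→b8/s0 L1-HIT; vc=[]
#5 0x8e→b8/s0 L1-HIT; vc=[]
#6 0x81→b8/s0 L1-HIT; vc=[]
#7 0x89→b8/s0 L1-HIT; vc=[]
#8 0x2e→b2/s0 MISS; vc=[8]
#9 0x80→b8/s0 VC-HIT; vc=[2]
#10 0x24→b2/s0 VC-HIT; vc=[8]
#11 0x84→b8/s0 VC-HIT; vc=[2]

SEQ = [MISS, L1-HIT, L1-HIT, L1-HIT, L1-HIT, L1-HIT, L1-HIT, L1-HIT, MISS, VC-HIT, VC-HIT, VC-HIT]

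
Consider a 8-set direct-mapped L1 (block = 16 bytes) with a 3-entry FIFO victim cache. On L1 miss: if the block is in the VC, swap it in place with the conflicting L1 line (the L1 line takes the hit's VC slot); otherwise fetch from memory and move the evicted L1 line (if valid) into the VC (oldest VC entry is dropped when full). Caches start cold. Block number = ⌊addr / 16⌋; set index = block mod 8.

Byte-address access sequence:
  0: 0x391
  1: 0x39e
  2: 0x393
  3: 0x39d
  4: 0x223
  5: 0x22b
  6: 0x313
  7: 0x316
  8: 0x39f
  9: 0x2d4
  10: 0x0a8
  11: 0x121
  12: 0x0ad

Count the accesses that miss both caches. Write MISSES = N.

  [0] addr=0x391 blk=57 s=1: MISS | VC []
  [1] addr=0x39e blk=57 s=1: L1-HIT | VC []
  [2] addr=0x393 blk=57 s=1: L1-HIT | VC []
  [3] addr=0x39d blk=57 s=1: L1-HIT | VC []
  [4] addr=0x223 blk=34 s=2: MISS | VC []
  [5] addr=0x22b blk=34 s=2: L1-HIT | VC []
  [6] addr=0x313 blk=49 s=1: MISS | VC [57]
  [7] addr=0x316 blk=49 s=1: L1-HIT | VC [57]
  [8] addr=0x39f blk=57 s=1: VC-HIT | VC [49]
  [9] addr=0x2d4 blk=45 s=5: MISS | VC [49]
  [10] addr=0xa8 blk=10 s=2: MISS | VC [49, 34]
  [11] addr=0x121 blk=18 s=2: MISS | VC [49, 34, 10]
  [12] addr=0xad blk=10 s=2: VC-HIT | VC [49, 34, 18]

MISSES = 6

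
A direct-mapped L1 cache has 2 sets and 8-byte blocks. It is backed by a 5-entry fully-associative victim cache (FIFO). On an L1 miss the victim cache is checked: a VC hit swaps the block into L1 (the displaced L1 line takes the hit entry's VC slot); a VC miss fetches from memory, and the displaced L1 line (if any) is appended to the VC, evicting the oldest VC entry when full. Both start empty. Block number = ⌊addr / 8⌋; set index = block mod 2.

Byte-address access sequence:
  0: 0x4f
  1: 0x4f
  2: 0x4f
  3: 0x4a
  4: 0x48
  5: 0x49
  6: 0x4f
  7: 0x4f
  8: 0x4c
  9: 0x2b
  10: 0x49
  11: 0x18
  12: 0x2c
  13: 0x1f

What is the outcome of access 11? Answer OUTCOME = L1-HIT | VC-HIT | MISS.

#0 0x4f→b9/s1 MISS; vc=[]
#1 0x4f→b9/s1 L1-HIT; vc=[]
#2 0x4f→b9/s1 L1-HIT; vc=[]
#3 0x4a→b9/s1 L1-HIT; vc=[]
#4 0x48→b9/s1 L1-HIT; vc=[]
#5 0x49→b9/s1 L1-HIT; vc=[]
#6 0x4f→b9/s1 L1-HIT; vc=[]
#7 0x4f→b9/s1 L1-HIT; vc=[]
#8 0x4c→b9/s1 L1-HIT; vc=[]
#9 0x2b→b5/s1 MISS; vc=[9]
#10 0x49→b9/s1 VC-HIT; vc=[5]
#11 0x18→b3/s1 MISS; vc=[5,9]
#12 0x2c→b5/s1 VC-HIT; vc=[3,9]
#13 0x1f→b3/s1 VC-HIT; vc=[5,9]

OUTCOME = MISS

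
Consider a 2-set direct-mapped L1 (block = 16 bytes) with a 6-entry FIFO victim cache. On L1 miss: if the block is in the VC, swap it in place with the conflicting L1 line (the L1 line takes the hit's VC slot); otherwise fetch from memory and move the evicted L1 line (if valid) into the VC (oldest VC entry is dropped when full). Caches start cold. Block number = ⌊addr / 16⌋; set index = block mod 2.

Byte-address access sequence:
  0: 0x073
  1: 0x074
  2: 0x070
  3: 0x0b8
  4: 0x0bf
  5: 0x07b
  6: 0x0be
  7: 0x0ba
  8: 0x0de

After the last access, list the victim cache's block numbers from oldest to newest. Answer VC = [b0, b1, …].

VC = [7, 11]

  [0] addr=0x73 blk=7 s=1: MISS | VC []
  [1] addr=0x74 blk=7 s=1: L1-HIT | VC []
  [2] addr=0x70 blk=7 s=1: L1-HIT | VC []
  [3] addr=0xb8 blk=11 s=1: MISS | VC [7]
  [4] addr=0xbf blk=11 s=1: L1-HIT | VC [7]
  [5] addr=0x7b blk=7 s=1: VC-HIT | VC [11]
  [6] addr=0xbe blk=11 s=1: VC-HIT | VC [7]
  [7] addr=0xba blk=11 s=1: L1-HIT | VC [7]
  [8] addr=0xde blk=13 s=1: MISS | VC [7, 11]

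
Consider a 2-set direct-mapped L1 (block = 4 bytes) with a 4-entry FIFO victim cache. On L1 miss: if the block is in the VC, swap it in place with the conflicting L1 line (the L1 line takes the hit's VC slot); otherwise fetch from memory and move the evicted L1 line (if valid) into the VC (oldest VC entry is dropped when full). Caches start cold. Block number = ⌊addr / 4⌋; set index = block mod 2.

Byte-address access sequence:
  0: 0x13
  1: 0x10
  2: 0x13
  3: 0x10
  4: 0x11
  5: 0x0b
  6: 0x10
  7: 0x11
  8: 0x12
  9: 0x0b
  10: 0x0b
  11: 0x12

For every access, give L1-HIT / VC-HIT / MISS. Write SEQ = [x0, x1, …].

#0 0x13→b4/s0 MISS; vc=[]
#1 0x10→b4/s0 L1-HIT; vc=[]
#2 0x13→b4/s0 L1-HIT; vc=[]
#3 0x10→b4/s0 L1-HIT; vc=[]
#4 0x11→b4/s0 L1-HIT; vc=[]
#5 0xb→b2/s0 MISS; vc=[4]
#6 0x10→b4/s0 VC-HIT; vc=[2]
#7 0x11→b4/s0 L1-HIT; vc=[2]
#8 0x12→b4/s0 L1-HIT; vc=[2]
#9 0xb→b2/s0 VC-HIT; vc=[4]
#10 0xb→b2/s0 L1-HIT; vc=[4]
#11 0x12→b4/s0 VC-HIT; vc=[2]

SEQ = [MISS, L1-HIT, L1-HIT, L1-HIT, L1-HIT, MISS, VC-HIT, L1-HIT, L1-HIT, VC-HIT, L1-HIT, VC-HIT]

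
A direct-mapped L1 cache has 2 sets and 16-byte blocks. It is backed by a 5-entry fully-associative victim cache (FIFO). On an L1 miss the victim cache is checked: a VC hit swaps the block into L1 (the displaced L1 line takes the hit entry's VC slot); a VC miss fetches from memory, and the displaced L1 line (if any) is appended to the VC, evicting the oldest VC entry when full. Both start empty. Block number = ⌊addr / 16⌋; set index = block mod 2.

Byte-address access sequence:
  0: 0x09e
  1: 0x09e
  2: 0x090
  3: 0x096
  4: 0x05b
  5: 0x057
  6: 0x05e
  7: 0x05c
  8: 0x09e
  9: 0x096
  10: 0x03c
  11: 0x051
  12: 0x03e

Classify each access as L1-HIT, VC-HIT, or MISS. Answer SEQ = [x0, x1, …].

SEQ = [MISS, L1-HIT, L1-HIT, L1-HIT, MISS, L1-HIT, L1-HIT, L1-HIT, VC-HIT, L1-HIT, MISS, VC-HIT, VC-HIT]

0: 0x9e (blk 9, set 1) → MISS  vc=[]
1: 0x9e (blk 9, set 1) → L1-HIT  vc=[]
2: 0x90 (blk 9, set 1) → L1-HIT  vc=[]
3: 0x96 (blk 9, set 1) → L1-HIT  vc=[]
4: 0x5b (blk 5, set 1) → MISS  vc=[9]
5: 0x57 (blk 5, set 1) → L1-HIT  vc=[9]
6: 0x5e (blk 5, set 1) → L1-HIT  vc=[9]
7: 0x5c (blk 5, set 1) → L1-HIT  vc=[9]
8: 0x9e (blk 9, set 1) → VC-HIT  vc=[5]
9: 0x96 (blk 9, set 1) → L1-HIT  vc=[5]
10: 0x3c (blk 3, set 1) → MISS  vc=[5, 9]
11: 0x51 (blk 5, set 1) → VC-HIT  vc=[3, 9]
12: 0x3e (blk 3, set 1) → VC-HIT  vc=[5, 9]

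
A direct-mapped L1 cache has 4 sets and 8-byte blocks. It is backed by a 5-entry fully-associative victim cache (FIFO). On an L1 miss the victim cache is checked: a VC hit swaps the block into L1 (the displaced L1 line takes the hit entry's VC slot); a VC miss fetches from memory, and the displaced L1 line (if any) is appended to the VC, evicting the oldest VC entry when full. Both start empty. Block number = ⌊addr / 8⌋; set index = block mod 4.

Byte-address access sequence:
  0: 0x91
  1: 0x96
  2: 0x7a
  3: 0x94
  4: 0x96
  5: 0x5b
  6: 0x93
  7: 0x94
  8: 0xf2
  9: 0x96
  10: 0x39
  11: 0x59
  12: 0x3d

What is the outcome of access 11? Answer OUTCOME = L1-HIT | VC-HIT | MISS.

  [0] addr=0x91 blk=18 s=2: MISS | VC []
  [1] addr=0x96 blk=18 s=2: L1-HIT | VC []
  [2] addr=0x7a blk=15 s=3: MISS | VC []
  [3] addr=0x94 blk=18 s=2: L1-HIT | VC []
  [4] addr=0x96 blk=18 s=2: L1-HIT | VC []
  [5] addr=0x5b blk=11 s=3: MISS | VC [15]
  [6] addr=0x93 blk=18 s=2: L1-HIT | VC [15]
  [7] addr=0x94 blk=18 s=2: L1-HIT | VC [15]
  [8] addr=0xf2 blk=30 s=2: MISS | VC [15, 18]
  [9] addr=0x96 blk=18 s=2: VC-HIT | VC [15, 30]
  [10] addr=0x39 blk=7 s=3: MISS | VC [15, 30, 11]
  [11] addr=0x59 blk=11 s=3: VC-HIT | VC [15, 30, 7]
  [12] addr=0x3d blk=7 s=3: VC-HIT | VC [15, 30, 11]

OUTCOME = VC-HIT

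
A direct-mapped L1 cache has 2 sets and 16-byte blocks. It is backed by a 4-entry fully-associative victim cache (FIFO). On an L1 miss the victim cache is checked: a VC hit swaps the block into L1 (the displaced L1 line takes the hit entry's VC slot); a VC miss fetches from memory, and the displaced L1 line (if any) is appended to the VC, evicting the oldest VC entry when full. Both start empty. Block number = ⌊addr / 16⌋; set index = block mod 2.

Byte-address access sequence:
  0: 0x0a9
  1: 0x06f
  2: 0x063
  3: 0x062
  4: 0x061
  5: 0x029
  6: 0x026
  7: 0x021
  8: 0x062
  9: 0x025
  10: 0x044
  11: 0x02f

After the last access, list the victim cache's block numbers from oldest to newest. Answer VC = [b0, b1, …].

VC = [10, 6, 4]

#0 0xa9→b10/s0 MISS; vc=[]
#1 0x6f→b6/s0 MISS; vc=[10]
#2 0x63→b6/s0 L1-HIT; vc=[10]
#3 0x62→b6/s0 L1-HIT; vc=[10]
#4 0x61→b6/s0 L1-HIT; vc=[10]
#5 0x29→b2/s0 MISS; vc=[10,6]
#6 0x26→b2/s0 L1-HIT; vc=[10,6]
#7 0x21→b2/s0 L1-HIT; vc=[10,6]
#8 0x62→b6/s0 VC-HIT; vc=[10,2]
#9 0x25→b2/s0 VC-HIT; vc=[10,6]
#10 0x44→b4/s0 MISS; vc=[10,6,2]
#11 0x2f→b2/s0 VC-HIT; vc=[10,6,4]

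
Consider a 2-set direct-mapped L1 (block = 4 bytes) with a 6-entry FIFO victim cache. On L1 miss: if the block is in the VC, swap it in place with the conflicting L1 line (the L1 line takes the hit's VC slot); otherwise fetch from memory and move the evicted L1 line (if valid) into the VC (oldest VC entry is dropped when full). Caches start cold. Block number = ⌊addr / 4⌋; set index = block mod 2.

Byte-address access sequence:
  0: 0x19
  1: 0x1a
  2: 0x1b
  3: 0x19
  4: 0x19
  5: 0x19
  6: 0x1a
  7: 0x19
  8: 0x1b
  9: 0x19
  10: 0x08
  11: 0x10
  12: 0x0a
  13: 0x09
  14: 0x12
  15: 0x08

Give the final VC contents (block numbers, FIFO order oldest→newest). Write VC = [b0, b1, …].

VC = [6, 4]

0: 0x19 (blk 6, set 0) → MISS  vc=[]
1: 0x1a (blk 6, set 0) → L1-HIT  vc=[]
2: 0x1b (blk 6, set 0) → L1-HIT  vc=[]
3: 0x19 (blk 6, set 0) → L1-HIT  vc=[]
4: 0x19 (blk 6, set 0) → L1-HIT  vc=[]
5: 0x19 (blk 6, set 0) → L1-HIT  vc=[]
6: 0x1a (blk 6, set 0) → L1-HIT  vc=[]
7: 0x19 (blk 6, set 0) → L1-HIT  vc=[]
8: 0x1b (blk 6, set 0) → L1-HIT  vc=[]
9: 0x19 (blk 6, set 0) → L1-HIT  vc=[]
10: 0x8 (blk 2, set 0) → MISS  vc=[6]
11: 0x10 (blk 4, set 0) → MISS  vc=[6, 2]
12: 0xa (blk 2, set 0) → VC-HIT  vc=[6, 4]
13: 0x9 (blk 2, set 0) → L1-HIT  vc=[6, 4]
14: 0x12 (blk 4, set 0) → VC-HIT  vc=[6, 2]
15: 0x8 (blk 2, set 0) → VC-HIT  vc=[6, 4]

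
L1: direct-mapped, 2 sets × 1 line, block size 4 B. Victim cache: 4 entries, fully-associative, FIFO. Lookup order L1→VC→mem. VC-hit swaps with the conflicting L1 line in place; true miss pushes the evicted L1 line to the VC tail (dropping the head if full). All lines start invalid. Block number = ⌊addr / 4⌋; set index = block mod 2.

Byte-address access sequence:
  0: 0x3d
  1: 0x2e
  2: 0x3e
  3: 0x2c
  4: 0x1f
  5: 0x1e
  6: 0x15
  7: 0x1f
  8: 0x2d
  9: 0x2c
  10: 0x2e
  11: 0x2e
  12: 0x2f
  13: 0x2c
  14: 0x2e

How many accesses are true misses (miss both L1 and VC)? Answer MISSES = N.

0: 0x3d (blk 15, set 1) → MISS  vc=[]
1: 0x2e (blk 11, set 1) → MISS  vc=[15]
2: 0x3e (blk 15, set 1) → VC-HIT  vc=[11]
3: 0x2c (blk 11, set 1) → VC-HIT  vc=[15]
4: 0x1f (blk 7, set 1) → MISS  vc=[15, 11]
5: 0x1e (blk 7, set 1) → L1-HIT  vc=[15, 11]
6: 0x15 (blk 5, set 1) → MISS  vc=[15, 11, 7]
7: 0x1f (blk 7, set 1) → VC-HIT  vc=[15, 11, 5]
8: 0x2d (blk 11, set 1) → VC-HIT  vc=[15, 7, 5]
9: 0x2c (blk 11, set 1) → L1-HIT  vc=[15, 7, 5]
10: 0x2e (blk 11, set 1) → L1-HIT  vc=[15, 7, 5]
11: 0x2e (blk 11, set 1) → L1-HIT  vc=[15, 7, 5]
12: 0x2f (blk 11, set 1) → L1-HIT  vc=[15, 7, 5]
13: 0x2c (blk 11, set 1) → L1-HIT  vc=[15, 7, 5]
14: 0x2e (blk 11, set 1) → L1-HIT  vc=[15, 7, 5]

MISSES = 4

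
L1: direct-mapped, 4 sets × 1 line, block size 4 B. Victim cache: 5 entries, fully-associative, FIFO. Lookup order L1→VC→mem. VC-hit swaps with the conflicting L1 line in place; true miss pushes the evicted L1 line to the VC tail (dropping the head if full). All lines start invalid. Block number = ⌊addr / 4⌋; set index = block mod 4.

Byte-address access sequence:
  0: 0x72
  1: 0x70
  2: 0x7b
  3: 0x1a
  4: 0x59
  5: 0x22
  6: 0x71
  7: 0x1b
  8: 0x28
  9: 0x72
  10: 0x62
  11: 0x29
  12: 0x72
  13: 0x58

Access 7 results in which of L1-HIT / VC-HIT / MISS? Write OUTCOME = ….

  [0] addr=0x72 blk=28 s=0: MISS | VC []
  [1] addr=0x70 blk=28 s=0: L1-HIT | VC []
  [2] addr=0x7b blk=30 s=2: MISS | VC []
  [3] addr=0x1a blk=6 s=2: MISS | VC [30]
  [4] addr=0x59 blk=22 s=2: MISS | VC [30, 6]
  [5] addr=0x22 blk=8 s=0: MISS | VC [30, 6, 28]
  [6] addr=0x71 blk=28 s=0: VC-HIT | VC [30, 6, 8]
  [7] addr=0x1b blk=6 s=2: VC-HIT | VC [30, 22, 8]
  [8] addr=0x28 blk=10 s=2: MISS | VC [30, 22, 8, 6]
  [9] addr=0x72 blk=28 s=0: L1-HIT | VC [30, 22, 8, 6]
  [10] addr=0x62 blk=24 s=0: MISS | VC [30, 22, 8, 6, 28]
  [11] addr=0x29 blk=10 s=2: L1-HIT | VC [30, 22, 8, 6, 28]
  [12] addr=0x72 blk=28 s=0: VC-HIT | VC [30, 22, 8, 6, 24]
  [13] addr=0x58 blk=22 s=2: VC-HIT | VC [30, 10, 8, 6, 24]

OUTCOME = VC-HIT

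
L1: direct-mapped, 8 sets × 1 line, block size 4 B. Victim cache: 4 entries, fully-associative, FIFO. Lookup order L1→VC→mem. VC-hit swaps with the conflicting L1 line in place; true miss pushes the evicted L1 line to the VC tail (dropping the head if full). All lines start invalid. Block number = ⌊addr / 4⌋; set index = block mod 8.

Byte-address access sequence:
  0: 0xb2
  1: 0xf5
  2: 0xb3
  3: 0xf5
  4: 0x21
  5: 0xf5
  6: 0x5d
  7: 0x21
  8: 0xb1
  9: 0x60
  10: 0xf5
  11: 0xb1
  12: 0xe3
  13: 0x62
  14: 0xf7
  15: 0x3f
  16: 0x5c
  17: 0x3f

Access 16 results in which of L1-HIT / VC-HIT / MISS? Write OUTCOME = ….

OUTCOME = VC-HIT

#0 0xb2→b44/s4 MISS; vc=[]
#1 0xf5→b61/s5 MISS; vc=[]
#2 0xb3→b44/s4 L1-HIT; vc=[]
#3 0xf5→b61/s5 L1-HIT; vc=[]
#4 0x21→b8/s0 MISS; vc=[]
#5 0xf5→b61/s5 L1-HIT; vc=[]
#6 0x5d→b23/s7 MISS; vc=[]
#7 0x21→b8/s0 L1-HIT; vc=[]
#8 0xb1→b44/s4 L1-HIT; vc=[]
#9 0x60→b24/s0 MISS; vc=[8]
#10 0xf5→b61/s5 L1-HIT; vc=[8]
#11 0xb1→b44/s4 L1-HIT; vc=[8]
#12 0xe3→b56/s0 MISS; vc=[8,24]
#13 0x62→b24/s0 VC-HIT; vc=[8,56]
#14 0xf7→b61/s5 L1-HIT; vc=[8,56]
#15 0x3f→b15/s7 MISS; vc=[8,56,23]
#16 0x5c→b23/s7 VC-HIT; vc=[8,56,15]
#17 0x3f→b15/s7 VC-HIT; vc=[8,56,23]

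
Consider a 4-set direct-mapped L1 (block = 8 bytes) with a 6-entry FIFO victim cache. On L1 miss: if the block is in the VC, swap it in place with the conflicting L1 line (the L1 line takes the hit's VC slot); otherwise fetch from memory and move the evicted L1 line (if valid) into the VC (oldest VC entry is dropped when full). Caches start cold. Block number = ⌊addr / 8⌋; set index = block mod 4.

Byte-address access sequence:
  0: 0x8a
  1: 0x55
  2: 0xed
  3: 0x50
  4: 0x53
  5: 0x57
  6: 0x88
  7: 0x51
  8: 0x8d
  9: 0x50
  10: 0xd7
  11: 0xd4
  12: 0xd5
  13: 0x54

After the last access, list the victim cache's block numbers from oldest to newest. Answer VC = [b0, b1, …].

0: 0x8a (blk 17, set 1) → MISS  vc=[]
1: 0x55 (blk 10, set 2) → MISS  vc=[]
2: 0xed (blk 29, set 1) → MISS  vc=[17]
3: 0x50 (blk 10, set 2) → L1-HIT  vc=[17]
4: 0x53 (blk 10, set 2) → L1-HIT  vc=[17]
5: 0x57 (blk 10, set 2) → L1-HIT  vc=[17]
6: 0x88 (blk 17, set 1) → VC-HIT  vc=[29]
7: 0x51 (blk 10, set 2) → L1-HIT  vc=[29]
8: 0x8d (blk 17, set 1) → L1-HIT  vc=[29]
9: 0x50 (blk 10, set 2) → L1-HIT  vc=[29]
10: 0xd7 (blk 26, set 2) → MISS  vc=[29, 10]
11: 0xd4 (blk 26, set 2) → L1-HIT  vc=[29, 10]
12: 0xd5 (blk 26, set 2) → L1-HIT  vc=[29, 10]
13: 0x54 (blk 10, set 2) → VC-HIT  vc=[29, 26]

VC = [29, 26]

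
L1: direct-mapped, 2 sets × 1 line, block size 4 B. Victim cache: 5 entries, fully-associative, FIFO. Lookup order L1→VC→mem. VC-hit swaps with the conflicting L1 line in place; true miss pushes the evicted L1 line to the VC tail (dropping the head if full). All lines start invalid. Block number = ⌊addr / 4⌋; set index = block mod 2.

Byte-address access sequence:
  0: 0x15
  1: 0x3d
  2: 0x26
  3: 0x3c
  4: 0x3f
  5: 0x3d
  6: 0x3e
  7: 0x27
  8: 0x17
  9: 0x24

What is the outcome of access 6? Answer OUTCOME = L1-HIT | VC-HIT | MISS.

OUTCOME = L1-HIT

  [0] addr=0x15 blk=5 s=1: MISS | VC []
  [1] addr=0x3d blk=15 s=1: MISS | VC [5]
  [2] addr=0x26 blk=9 s=1: MISS | VC [5, 15]
  [3] addr=0x3c blk=15 s=1: VC-HIT | VC [5, 9]
  [4] addr=0x3f blk=15 s=1: L1-HIT | VC [5, 9]
  [5] addr=0x3d blk=15 s=1: L1-HIT | VC [5, 9]
  [6] addr=0x3e blk=15 s=1: L1-HIT | VC [5, 9]
  [7] addr=0x27 blk=9 s=1: VC-HIT | VC [5, 15]
  [8] addr=0x17 blk=5 s=1: VC-HIT | VC [9, 15]
  [9] addr=0x24 blk=9 s=1: VC-HIT | VC [5, 15]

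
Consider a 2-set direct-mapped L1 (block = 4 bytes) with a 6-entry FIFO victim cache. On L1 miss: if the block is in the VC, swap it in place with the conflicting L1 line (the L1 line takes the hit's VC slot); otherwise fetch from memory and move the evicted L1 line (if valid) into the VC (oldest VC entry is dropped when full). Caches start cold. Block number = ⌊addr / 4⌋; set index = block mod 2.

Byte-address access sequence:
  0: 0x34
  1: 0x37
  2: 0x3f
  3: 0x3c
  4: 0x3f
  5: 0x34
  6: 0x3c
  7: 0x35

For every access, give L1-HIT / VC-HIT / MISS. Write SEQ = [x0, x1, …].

SEQ = [MISS, L1-HIT, MISS, L1-HIT, L1-HIT, VC-HIT, VC-HIT, VC-HIT]

#0 0x34→b13/s1 MISS; vc=[]
#1 0x37→b13/s1 L1-HIT; vc=[]
#2 0x3f→b15/s1 MISS; vc=[13]
#3 0x3c→b15/s1 L1-HIT; vc=[13]
#4 0x3f→b15/s1 L1-HIT; vc=[13]
#5 0x34→b13/s1 VC-HIT; vc=[15]
#6 0x3c→b15/s1 VC-HIT; vc=[13]
#7 0x35→b13/s1 VC-HIT; vc=[15]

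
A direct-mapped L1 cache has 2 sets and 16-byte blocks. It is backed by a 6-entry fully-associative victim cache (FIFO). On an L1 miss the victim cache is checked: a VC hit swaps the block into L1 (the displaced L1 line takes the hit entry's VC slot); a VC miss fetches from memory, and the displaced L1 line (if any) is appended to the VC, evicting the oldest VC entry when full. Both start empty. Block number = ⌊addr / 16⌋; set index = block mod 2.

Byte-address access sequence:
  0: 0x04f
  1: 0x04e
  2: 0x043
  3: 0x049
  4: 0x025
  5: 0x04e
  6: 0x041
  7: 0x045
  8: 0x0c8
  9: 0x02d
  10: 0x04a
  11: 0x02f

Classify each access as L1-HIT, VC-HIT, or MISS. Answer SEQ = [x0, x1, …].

0: 0x4f (blk 4, set 0) → MISS  vc=[]
1: 0x4e (blk 4, set 0) → L1-HIT  vc=[]
2: 0x43 (blk 4, set 0) → L1-HIT  vc=[]
3: 0x49 (blk 4, set 0) → L1-HIT  vc=[]
4: 0x25 (blk 2, set 0) → MISS  vc=[4]
5: 0x4e (blk 4, set 0) → VC-HIT  vc=[2]
6: 0x41 (blk 4, set 0) → L1-HIT  vc=[2]
7: 0x45 (blk 4, set 0) → L1-HIT  vc=[2]
8: 0xc8 (blk 12, set 0) → MISS  vc=[2, 4]
9: 0x2d (blk 2, set 0) → VC-HIT  vc=[12, 4]
10: 0x4a (blk 4, set 0) → VC-HIT  vc=[12, 2]
11: 0x2f (blk 2, set 0) → VC-HIT  vc=[12, 4]

SEQ = [MISS, L1-HIT, L1-HIT, L1-HIT, MISS, VC-HIT, L1-HIT, L1-HIT, MISS, VC-HIT, VC-HIT, VC-HIT]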